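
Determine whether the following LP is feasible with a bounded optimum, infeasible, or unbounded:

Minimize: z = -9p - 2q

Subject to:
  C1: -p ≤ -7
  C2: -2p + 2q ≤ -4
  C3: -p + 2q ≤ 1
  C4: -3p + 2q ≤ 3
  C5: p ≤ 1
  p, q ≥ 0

Infeasible (no feasible solution exists)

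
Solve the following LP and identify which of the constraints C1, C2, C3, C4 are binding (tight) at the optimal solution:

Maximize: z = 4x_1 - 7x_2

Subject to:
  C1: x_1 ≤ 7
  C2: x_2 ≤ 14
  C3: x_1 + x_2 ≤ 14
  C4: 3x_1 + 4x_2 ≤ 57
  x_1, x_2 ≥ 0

At x_1 = 7, x_2 = 0, compute slack b - a·x for each constraint:
  C1: 7 − 7 = 0  (binding)
  C2: 14 − 0 = 14  (slack)
  C3: 14 − 7 = 7  (slack)
  C4: 57 − 21 = 36  (slack)

Optimal: x_1 = 7, x_2 = 0
Binding: C1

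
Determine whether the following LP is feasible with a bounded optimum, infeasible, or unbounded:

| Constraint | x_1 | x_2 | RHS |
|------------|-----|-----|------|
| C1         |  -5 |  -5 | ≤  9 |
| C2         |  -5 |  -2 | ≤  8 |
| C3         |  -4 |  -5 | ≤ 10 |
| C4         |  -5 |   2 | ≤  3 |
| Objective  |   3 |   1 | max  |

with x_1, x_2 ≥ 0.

Unbounded (objective can increase without bound)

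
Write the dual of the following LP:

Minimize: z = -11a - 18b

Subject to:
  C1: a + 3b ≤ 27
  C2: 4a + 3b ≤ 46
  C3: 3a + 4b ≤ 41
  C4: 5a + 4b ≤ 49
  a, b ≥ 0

Primal min cᵀx s.t. Ax ≤ b, x ≥ 0  →  Dual max −bᵀy s.t. Aᵀy ≥ −c, y ≥ 0.

Maximize: z = -27y1 - 46y2 - 41y3 - 49y4

Subject to:
  y1 + 4y2 + 3y3 + 5y4 ≥ 11
  3y1 + 3y2 + 4y3 + 4y4 ≥ 18
  y1, y2, y3, y4 ≥ 0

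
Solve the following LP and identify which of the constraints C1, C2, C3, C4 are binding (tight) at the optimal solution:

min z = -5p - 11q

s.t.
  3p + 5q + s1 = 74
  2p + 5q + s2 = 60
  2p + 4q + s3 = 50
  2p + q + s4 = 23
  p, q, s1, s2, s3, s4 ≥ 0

At p = 5, q = 10, compute slack b - a·x for each constraint:
  C1: 74 − 65 = 9  (slack)
  C2: 60 − 60 = 0  (binding)
  C3: 50 − 50 = 0  (binding)
  C4: 23 − 20 = 3  (slack)

Optimal: p = 5, q = 10
Binding: C2, C3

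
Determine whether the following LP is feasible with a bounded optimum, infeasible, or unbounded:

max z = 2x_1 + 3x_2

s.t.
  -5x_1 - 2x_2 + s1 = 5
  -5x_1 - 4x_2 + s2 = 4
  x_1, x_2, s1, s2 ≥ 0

Unbounded (objective can increase without bound)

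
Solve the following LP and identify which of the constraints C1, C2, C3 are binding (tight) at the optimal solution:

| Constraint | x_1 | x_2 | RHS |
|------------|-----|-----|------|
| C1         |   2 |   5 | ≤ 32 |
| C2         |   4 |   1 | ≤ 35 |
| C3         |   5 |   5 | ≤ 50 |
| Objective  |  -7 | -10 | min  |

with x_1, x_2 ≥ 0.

At x_1 = 6, x_2 = 4, compute slack b - a·x for each constraint:
  C1: 32 − 32 = 0  (binding)
  C2: 35 − 28 = 7  (slack)
  C3: 50 − 50 = 0  (binding)

Optimal: x_1 = 6, x_2 = 4
Binding: C1, C3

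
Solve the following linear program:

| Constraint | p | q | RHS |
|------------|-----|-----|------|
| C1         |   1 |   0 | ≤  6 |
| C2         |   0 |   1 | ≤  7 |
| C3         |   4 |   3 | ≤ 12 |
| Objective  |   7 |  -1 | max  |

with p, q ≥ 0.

Evaluate the objective at each vertex of the feasible region:
  z(0, 0) = 0
  z(3, 0) = 21  ←
  z(0, 4) = -4
The maximum is at p = 3, q = 0.

p = 3, q = 0, z = 21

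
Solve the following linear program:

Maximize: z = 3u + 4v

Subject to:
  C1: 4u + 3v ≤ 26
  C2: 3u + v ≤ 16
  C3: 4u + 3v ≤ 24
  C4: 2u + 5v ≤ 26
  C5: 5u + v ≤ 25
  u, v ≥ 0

Evaluate the objective at each vertex of the feasible region:
  z(0, 0) = 0
  z(5, 0) = 15
  z(4.636, 1.818) = 21.18
  z(3, 4) = 25  ←
  z(0, 5.2) = 20.8
The maximum is at u = 3, v = 4.

u = 3, v = 4, z = 25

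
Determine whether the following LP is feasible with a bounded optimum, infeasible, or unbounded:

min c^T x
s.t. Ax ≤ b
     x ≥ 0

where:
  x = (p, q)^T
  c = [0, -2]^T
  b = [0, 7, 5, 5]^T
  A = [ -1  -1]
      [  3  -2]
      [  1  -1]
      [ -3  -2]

Unbounded (objective can decrease without bound)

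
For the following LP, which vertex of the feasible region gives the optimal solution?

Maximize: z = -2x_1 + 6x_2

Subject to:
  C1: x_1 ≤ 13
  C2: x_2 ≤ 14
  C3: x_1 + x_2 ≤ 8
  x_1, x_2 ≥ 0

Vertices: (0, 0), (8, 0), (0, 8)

Evaluate the objective at each vertex of the feasible region:
  z(0, 0) = 0
  z(8, 0) = -16
  z(0, 8) = 48  ←
The maximum is at x_1 = 0, x_2 = 8.

(0, 8)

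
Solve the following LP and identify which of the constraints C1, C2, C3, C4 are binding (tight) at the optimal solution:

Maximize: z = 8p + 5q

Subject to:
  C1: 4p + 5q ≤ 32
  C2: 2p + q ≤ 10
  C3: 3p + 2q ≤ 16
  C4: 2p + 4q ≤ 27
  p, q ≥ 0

At p = 4, q = 2, compute slack b - a·x for each constraint:
  C1: 32 − 26 = 6  (slack)
  C2: 10 − 10 = 0  (binding)
  C3: 16 − 16 = 0  (binding)
  C4: 27 − 16 = 11  (slack)

Optimal: p = 4, q = 2
Binding: C2, C3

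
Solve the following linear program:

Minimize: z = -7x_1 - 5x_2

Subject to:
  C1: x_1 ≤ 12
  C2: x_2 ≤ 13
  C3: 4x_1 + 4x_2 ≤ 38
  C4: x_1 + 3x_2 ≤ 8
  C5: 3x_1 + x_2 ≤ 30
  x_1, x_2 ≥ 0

Evaluate the objective at each vertex of the feasible region:
  z(0, 0) = 0
  z(8, 0) = -56  ←
  z(0, 2.667) = -13.33
The minimum is at x_1 = 8, x_2 = 0.

x_1 = 8, x_2 = 0, z = -56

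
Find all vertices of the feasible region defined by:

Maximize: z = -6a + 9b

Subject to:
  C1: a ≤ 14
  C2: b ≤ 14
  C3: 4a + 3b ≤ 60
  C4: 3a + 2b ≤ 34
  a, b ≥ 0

(0, 0), (11.33, 0), (2, 14), (0, 14)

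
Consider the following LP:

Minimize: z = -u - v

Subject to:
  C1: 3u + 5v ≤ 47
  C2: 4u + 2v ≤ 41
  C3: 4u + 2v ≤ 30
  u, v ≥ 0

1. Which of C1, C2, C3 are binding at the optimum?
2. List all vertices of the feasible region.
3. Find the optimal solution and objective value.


1. C1, C3
2. (0, 0), (7.5, 0), (4, 7), (0, 9.4)
3. u = 4, v = 7, z = -11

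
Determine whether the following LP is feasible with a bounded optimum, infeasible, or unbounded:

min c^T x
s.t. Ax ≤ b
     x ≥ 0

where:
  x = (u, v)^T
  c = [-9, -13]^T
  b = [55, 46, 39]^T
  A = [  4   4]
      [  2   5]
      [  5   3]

Feasible with a bounded optimal solution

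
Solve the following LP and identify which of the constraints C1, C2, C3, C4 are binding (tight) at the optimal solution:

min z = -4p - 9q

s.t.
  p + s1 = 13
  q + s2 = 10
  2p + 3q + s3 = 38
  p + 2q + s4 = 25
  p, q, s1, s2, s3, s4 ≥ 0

At p = 4, q = 10, compute slack b - a·x for each constraint:
  C1: 13 − 4 = 9  (slack)
  C2: 10 − 10 = 0  (binding)
  C3: 38 − 38 = 0  (binding)
  C4: 25 − 24 = 1  (slack)

Optimal: p = 4, q = 10
Binding: C2, C3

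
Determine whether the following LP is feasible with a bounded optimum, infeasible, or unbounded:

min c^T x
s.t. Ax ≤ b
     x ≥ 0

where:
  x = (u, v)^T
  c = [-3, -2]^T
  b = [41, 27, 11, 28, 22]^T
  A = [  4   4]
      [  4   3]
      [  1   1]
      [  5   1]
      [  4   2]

Feasible with a bounded optimal solution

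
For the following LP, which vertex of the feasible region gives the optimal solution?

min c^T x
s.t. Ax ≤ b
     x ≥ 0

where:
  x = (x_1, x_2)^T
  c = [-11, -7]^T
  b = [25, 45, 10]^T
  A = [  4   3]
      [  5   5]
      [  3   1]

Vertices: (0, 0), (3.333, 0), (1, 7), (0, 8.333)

Evaluate the objective at each vertex of the feasible region:
  z(0, 0) = 0
  z(3.333, 0) = -36.67
  z(1, 7) = -60  ←
  z(0, 8.333) = -58.33
The minimum is at x_1 = 1, x_2 = 7.

(1, 7)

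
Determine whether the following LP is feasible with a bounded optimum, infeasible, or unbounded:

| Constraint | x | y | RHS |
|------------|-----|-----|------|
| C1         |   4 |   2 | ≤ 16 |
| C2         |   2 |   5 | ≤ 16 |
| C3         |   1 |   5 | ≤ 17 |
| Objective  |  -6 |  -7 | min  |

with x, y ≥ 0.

Feasible with a bounded optimal solution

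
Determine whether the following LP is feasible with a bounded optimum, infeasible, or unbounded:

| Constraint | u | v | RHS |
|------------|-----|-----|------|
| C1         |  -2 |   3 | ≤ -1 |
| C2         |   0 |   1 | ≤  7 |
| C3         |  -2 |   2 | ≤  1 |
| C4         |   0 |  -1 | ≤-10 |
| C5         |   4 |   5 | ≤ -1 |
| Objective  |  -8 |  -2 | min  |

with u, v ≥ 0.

Infeasible (no feasible solution exists)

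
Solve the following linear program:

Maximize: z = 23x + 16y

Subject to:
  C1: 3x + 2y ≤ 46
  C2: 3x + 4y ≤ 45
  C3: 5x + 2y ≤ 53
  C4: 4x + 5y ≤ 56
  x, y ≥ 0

Evaluate the objective at each vertex of the feasible region:
  z(0, 0) = 0
  z(10.6, 0) = 243.8
  z(9, 4) = 271  ←
  z(0, 11.2) = 179.2
The maximum is at x = 9, y = 4.

x = 9, y = 4, z = 271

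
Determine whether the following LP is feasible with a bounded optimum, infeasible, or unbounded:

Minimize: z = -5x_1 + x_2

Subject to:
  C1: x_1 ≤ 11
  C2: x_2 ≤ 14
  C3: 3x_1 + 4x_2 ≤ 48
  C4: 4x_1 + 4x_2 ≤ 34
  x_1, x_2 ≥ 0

Feasible with a bounded optimal solution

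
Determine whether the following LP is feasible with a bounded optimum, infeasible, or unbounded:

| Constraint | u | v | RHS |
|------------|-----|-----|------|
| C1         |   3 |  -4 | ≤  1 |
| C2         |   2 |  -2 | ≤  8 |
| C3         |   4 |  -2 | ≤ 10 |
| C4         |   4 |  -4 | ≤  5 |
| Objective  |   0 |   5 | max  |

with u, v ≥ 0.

Unbounded (objective can increase without bound)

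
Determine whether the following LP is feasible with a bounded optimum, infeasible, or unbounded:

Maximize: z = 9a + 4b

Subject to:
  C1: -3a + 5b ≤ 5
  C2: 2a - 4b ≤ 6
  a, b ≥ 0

Unbounded (objective can increase without bound)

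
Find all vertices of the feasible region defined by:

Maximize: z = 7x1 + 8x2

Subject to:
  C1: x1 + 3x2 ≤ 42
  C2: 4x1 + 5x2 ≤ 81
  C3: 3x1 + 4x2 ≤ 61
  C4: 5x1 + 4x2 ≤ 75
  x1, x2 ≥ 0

(0, 0), (15, 0), (7, 10), (3, 13), (0, 14)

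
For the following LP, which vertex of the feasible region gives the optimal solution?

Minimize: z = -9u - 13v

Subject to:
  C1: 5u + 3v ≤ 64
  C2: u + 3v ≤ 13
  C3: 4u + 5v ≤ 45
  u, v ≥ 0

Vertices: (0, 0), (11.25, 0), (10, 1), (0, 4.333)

Evaluate the objective at each vertex of the feasible region:
  z(0, 0) = 0
  z(11.25, 0) = -101.2
  z(10, 1) = -103  ←
  z(0, 4.333) = -56.33
The minimum is at u = 10, v = 1.

(10, 1)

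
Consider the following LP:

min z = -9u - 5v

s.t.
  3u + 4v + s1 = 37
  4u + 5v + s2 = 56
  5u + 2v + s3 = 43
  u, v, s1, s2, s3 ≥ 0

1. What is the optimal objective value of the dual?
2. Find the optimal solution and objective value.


1. -83
2. u = 7, v = 4, z = -83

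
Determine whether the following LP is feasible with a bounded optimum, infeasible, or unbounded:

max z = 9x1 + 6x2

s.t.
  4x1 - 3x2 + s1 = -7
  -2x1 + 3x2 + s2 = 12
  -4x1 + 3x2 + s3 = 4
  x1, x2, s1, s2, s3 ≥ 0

Infeasible (no feasible solution exists)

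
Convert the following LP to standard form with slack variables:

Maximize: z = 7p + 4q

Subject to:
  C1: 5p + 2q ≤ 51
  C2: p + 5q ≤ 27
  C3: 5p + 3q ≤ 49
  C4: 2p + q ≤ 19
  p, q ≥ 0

max z = 7p + 4q

s.t.
  5p + 2q + s1 = 51
  p + 5q + s2 = 27
  5p + 3q + s3 = 49
  2p + q + s4 = 19
  p, q, s1, s2, s3, s4 ≥ 0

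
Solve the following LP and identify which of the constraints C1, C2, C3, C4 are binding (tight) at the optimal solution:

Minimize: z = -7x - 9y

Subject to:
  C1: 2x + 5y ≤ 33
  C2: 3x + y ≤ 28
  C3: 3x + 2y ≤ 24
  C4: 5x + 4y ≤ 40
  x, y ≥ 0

At x = 4, y = 5, compute slack b - a·x for each constraint:
  C1: 33 − 33 = 0  (binding)
  C2: 28 − 17 = 11  (slack)
  C3: 24 − 22 = 2  (slack)
  C4: 40 − 40 = 0  (binding)

Optimal: x = 4, y = 5
Binding: C1, C4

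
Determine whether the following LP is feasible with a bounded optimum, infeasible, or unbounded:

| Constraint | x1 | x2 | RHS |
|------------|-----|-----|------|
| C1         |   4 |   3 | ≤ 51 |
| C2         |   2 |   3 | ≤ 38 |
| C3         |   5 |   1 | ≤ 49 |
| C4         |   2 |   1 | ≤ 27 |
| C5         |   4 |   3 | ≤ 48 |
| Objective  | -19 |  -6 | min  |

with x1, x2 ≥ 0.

Feasible with a bounded optimal solution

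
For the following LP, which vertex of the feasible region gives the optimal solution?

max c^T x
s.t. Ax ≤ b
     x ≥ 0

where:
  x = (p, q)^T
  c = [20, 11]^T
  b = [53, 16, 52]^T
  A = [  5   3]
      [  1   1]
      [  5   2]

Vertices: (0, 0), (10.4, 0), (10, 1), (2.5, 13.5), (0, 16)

Evaluate the objective at each vertex of the feasible region:
  z(0, 0) = 0
  z(10.4, 0) = 208
  z(10, 1) = 211  ←
  z(2.5, 13.5) = 198.5
  z(0, 16) = 176
The maximum is at p = 10, q = 1.

(10, 1)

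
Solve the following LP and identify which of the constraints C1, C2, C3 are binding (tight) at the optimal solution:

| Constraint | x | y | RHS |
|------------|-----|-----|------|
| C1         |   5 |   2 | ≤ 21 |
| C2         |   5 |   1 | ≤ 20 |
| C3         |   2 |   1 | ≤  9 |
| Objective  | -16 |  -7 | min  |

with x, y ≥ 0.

At x = 3, y = 3, compute slack b - a·x for each constraint:
  C1: 21 − 21 = 0  (binding)
  C2: 20 − 18 = 2  (slack)
  C3: 9 − 9 = 0  (binding)

Optimal: x = 3, y = 3
Binding: C1, C3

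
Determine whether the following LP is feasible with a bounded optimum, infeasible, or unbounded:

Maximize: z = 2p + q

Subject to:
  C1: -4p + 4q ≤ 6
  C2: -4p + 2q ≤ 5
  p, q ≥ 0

Unbounded (objective can increase without bound)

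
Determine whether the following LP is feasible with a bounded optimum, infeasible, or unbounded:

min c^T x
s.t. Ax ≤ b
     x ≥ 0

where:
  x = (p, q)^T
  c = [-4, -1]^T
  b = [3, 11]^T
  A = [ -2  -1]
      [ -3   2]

Unbounded (objective can decrease without bound)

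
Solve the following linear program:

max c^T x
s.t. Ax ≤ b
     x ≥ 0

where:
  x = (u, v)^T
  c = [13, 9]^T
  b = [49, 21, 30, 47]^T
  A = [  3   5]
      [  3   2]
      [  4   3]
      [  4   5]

Evaluate the objective at each vertex of the feasible region:
  z(0, 0) = 0
  z(7, 0) = 91
  z(3, 6) = 93  ←
  z(1.125, 8.5) = 91.12
  z(0, 9.4) = 84.6
The maximum is at u = 3, v = 6.

u = 3, v = 6, z = 93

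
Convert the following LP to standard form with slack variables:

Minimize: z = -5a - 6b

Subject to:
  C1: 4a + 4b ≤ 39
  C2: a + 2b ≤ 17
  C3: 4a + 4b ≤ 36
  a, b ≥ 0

min z = -5a - 6b

s.t.
  4a + 4b + s1 = 39
  a + 2b + s2 = 17
  4a + 4b + s3 = 36
  a, b, s1, s2, s3 ≥ 0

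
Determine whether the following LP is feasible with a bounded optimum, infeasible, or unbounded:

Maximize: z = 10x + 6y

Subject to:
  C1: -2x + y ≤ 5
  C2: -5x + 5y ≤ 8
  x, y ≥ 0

Unbounded (objective can increase without bound)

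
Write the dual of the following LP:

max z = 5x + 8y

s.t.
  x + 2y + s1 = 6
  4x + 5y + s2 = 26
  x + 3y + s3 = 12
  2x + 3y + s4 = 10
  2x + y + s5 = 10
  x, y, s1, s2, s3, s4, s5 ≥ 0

Primal max cᵀx s.t. Ax ≤ b, x ≥ 0  →  Dual min bᵀy s.t. Aᵀy ≥ c, y ≥ 0.

Minimize: z = 6y1 + 26y2 + 12y3 + 10y4 + 10y5

Subject to:
  y1 + 4y2 + y3 + 2y4 + 2y5 ≥ 5
  2y1 + 5y2 + 3y3 + 3y4 + y5 ≥ 8
  y1, y2, y3, y4, y5 ≥ 0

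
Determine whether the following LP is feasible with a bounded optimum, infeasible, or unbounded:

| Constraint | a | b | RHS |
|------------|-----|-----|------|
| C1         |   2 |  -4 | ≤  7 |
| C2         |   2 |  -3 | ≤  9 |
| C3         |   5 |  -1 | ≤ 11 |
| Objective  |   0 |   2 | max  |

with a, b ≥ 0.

Unbounded (objective can increase without bound)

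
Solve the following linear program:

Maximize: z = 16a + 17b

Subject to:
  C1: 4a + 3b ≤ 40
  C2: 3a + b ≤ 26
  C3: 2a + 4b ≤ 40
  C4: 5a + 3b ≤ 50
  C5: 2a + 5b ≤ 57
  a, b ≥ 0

Evaluate the objective at each vertex of the feasible region:
  z(0, 0) = 0
  z(8.667, 0) = 138.7
  z(7.6, 3.2) = 176
  z(4, 8) = 200  ←
  z(0, 10) = 170
The maximum is at a = 4, b = 8.

a = 4, b = 8, z = 200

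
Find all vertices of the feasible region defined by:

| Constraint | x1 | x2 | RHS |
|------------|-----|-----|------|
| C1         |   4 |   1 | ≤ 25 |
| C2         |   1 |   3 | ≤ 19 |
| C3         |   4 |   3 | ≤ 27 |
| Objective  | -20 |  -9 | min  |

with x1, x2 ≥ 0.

(0, 0), (6.25, 0), (6, 1), (2.667, 5.444), (0, 6.333)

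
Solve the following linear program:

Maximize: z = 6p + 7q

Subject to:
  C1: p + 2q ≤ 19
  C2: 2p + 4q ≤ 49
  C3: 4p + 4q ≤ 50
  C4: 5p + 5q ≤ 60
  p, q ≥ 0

Evaluate the objective at each vertex of the feasible region:
  z(0, 0) = 0
  z(12, 0) = 72
  z(5, 7) = 79  ←
  z(0, 9.5) = 66.5
The maximum is at p = 5, q = 7.

p = 5, q = 7, z = 79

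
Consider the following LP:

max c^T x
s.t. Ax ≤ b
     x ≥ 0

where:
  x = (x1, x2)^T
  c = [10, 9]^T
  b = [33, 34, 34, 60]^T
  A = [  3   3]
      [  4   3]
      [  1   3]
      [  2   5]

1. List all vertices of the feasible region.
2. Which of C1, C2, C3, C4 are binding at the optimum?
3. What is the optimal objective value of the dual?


1. (0, 0), (8.5, 0), (1, 10), (0, 11)
2. C1, C2
3. 100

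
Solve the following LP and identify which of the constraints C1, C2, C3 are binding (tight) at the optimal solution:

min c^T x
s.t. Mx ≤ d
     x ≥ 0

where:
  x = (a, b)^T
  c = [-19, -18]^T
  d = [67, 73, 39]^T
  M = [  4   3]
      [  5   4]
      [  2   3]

At a = 9, b = 7, compute slack b - a·x for each constraint:
  C1: 67 − 57 = 10  (slack)
  C2: 73 − 73 = 0  (binding)
  C3: 39 − 39 = 0  (binding)

Optimal: a = 9, b = 7
Binding: C2, C3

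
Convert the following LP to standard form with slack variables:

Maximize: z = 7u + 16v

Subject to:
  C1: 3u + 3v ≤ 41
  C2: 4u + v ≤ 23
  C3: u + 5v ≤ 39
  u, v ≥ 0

max z = 7u + 16v

s.t.
  3u + 3v + s1 = 41
  4u + v + s2 = 23
  u + 5v + s3 = 39
  u, v, s1, s2, s3 ≥ 0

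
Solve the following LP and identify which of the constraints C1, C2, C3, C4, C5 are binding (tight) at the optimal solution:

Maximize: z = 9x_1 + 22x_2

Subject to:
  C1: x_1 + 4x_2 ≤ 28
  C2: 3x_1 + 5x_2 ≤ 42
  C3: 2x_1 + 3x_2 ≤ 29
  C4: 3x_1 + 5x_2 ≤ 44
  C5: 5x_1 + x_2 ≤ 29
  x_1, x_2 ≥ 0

At x_1 = 4, x_2 = 6, compute slack b - a·x for each constraint:
  C1: 28 − 28 = 0  (binding)
  C2: 42 − 42 = 0  (binding)
  C3: 29 − 26 = 3  (slack)
  C4: 44 − 42 = 2  (slack)
  C5: 29 − 26 = 3  (slack)

Optimal: x_1 = 4, x_2 = 6
Binding: C1, C2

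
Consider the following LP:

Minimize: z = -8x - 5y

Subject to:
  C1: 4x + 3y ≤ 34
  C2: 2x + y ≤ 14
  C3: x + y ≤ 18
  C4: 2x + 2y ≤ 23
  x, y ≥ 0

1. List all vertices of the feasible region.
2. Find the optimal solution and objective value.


1. (0, 0), (7, 0), (4, 6), (0, 11.33)
2. x = 4, y = 6, z = -62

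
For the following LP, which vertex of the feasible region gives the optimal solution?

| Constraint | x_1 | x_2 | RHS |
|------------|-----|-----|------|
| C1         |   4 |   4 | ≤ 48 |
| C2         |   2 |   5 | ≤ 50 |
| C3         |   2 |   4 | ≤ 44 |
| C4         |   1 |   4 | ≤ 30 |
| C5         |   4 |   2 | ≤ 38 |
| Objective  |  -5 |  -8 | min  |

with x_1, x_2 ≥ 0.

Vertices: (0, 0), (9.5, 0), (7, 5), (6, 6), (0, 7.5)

Evaluate the objective at each vertex of the feasible region:
  z(0, 0) = 0
  z(9.5, 0) = -47.5
  z(7, 5) = -75
  z(6, 6) = -78  ←
  z(0, 7.5) = -60
The minimum is at x_1 = 6, x_2 = 6.

(6, 6)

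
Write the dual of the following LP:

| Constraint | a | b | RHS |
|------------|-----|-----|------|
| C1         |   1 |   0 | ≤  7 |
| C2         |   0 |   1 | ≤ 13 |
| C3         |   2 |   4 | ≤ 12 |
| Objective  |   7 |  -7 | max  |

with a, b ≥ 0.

Primal max cᵀx s.t. Ax ≤ b, x ≥ 0  →  Dual min bᵀy s.t. Aᵀy ≥ c, y ≥ 0.

Minimize: z = 7y1 + 13y2 + 12y3

Subject to:
  y1 + 2y3 ≥ 7
  y2 + 4y3 ≥ -7
  y1, y2, y3 ≥ 0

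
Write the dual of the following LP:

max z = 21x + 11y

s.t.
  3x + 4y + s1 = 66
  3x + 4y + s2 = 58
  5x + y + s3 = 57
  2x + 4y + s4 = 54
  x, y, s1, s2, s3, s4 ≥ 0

Primal max cᵀx s.t. Ax ≤ b, x ≥ 0  →  Dual min bᵀy s.t. Aᵀy ≥ c, y ≥ 0.

Minimize: z = 66y1 + 58y2 + 57y3 + 54y4

Subject to:
  3y1 + 3y2 + 5y3 + 2y4 ≥ 21
  4y1 + 4y2 + y3 + 4y4 ≥ 11
  y1, y2, y3, y4 ≥ 0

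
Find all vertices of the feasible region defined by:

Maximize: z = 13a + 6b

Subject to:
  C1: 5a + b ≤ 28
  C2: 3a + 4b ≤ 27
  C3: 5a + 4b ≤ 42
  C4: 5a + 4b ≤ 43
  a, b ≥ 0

(0, 0), (5.6, 0), (5, 3), (0, 6.75)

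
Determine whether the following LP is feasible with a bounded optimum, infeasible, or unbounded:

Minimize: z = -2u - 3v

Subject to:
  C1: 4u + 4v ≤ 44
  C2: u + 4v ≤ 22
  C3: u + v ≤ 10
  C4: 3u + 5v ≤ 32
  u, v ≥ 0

Feasible with a bounded optimal solution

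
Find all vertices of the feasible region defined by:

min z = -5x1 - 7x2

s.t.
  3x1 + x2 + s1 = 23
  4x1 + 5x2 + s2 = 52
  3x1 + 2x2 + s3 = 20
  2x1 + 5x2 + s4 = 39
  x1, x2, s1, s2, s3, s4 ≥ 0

(0, 0), (6.667, 0), (2, 7), (0, 7.8)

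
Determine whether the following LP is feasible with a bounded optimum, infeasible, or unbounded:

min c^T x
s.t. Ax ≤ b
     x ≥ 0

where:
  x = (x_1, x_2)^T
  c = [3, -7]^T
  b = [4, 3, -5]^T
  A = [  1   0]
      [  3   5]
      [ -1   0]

Infeasible (no feasible solution exists)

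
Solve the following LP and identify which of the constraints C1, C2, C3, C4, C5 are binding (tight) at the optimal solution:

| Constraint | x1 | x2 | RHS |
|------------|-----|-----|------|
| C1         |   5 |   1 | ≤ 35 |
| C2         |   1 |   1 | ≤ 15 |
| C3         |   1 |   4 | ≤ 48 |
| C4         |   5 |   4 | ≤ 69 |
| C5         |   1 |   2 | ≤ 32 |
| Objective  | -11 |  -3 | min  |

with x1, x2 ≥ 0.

At x1 = 5, x2 = 10, compute slack b - a·x for each constraint:
  C1: 35 − 35 = 0  (binding)
  C2: 15 − 15 = 0  (binding)
  C3: 48 − 45 = 3  (slack)
  C4: 69 − 65 = 4  (slack)
  C5: 32 − 25 = 7  (slack)

Optimal: x1 = 5, x2 = 10
Binding: C1, C2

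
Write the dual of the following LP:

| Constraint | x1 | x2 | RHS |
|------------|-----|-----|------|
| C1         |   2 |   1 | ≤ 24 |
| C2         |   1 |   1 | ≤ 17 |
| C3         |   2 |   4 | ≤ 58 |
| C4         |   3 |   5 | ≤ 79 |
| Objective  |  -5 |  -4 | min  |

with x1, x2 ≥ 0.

Primal min cᵀx s.t. Ax ≤ b, x ≥ 0  →  Dual max −bᵀy s.t. Aᵀy ≥ −c, y ≥ 0.

Maximize: z = -24y1 - 17y2 - 58y3 - 79y4

Subject to:
  2y1 + y2 + 2y3 + 3y4 ≥ 5
  y1 + y2 + 4y3 + 5y4 ≥ 4
  y1, y2, y3, y4 ≥ 0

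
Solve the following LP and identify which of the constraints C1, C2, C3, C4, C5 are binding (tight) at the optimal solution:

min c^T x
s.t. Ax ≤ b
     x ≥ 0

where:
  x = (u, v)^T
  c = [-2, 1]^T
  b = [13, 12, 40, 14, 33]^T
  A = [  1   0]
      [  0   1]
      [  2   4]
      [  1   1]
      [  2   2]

At u = 13, v = 0, compute slack b - a·x for each constraint:
  C1: 13 − 13 = 0  (binding)
  C2: 12 − 0 = 12  (slack)
  C3: 40 − 26 = 14  (slack)
  C4: 14 − 13 = 1  (slack)
  C5: 33 − 26 = 7  (slack)

Optimal: u = 13, v = 0
Binding: C1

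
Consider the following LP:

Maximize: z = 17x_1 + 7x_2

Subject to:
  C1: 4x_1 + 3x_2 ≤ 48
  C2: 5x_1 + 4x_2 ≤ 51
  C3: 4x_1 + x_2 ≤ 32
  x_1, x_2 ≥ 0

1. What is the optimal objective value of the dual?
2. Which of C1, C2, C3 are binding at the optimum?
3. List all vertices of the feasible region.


1. 147
2. C2, C3
3. (0, 0), (8, 0), (7, 4), (0, 12.75)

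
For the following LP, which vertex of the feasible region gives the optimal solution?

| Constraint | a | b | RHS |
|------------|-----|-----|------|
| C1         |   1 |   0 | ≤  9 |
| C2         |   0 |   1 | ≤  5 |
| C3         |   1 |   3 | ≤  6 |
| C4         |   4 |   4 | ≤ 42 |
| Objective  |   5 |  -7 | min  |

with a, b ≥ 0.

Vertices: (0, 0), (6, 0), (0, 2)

Evaluate the objective at each vertex of the feasible region:
  z(0, 0) = 0
  z(6, 0) = 30
  z(0, 2) = -14  ←
The minimum is at a = 0, b = 2.

(0, 2)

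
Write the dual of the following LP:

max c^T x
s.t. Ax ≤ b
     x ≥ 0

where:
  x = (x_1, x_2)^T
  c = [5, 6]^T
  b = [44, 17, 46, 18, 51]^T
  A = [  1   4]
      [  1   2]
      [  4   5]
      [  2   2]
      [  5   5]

Primal max cᵀx s.t. Ax ≤ b, x ≥ 0  →  Dual min bᵀy s.t. Aᵀy ≥ c, y ≥ 0.

Minimize: z = 44y1 + 17y2 + 46y3 + 18y4 + 51y5

Subject to:
  y1 + y2 + 4y3 + 2y4 + 5y5 ≥ 5
  4y1 + 2y2 + 5y3 + 2y4 + 5y5 ≥ 6
  y1, y2, y3, y4, y5 ≥ 0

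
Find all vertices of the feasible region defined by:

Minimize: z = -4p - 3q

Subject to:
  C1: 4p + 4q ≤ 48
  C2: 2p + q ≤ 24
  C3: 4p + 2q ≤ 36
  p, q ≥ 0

(0, 0), (9, 0), (6, 6), (0, 12)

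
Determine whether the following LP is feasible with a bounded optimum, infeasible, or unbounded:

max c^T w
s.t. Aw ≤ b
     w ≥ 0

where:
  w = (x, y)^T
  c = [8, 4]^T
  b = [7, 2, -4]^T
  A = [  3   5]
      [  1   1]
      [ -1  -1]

Infeasible (no feasible solution exists)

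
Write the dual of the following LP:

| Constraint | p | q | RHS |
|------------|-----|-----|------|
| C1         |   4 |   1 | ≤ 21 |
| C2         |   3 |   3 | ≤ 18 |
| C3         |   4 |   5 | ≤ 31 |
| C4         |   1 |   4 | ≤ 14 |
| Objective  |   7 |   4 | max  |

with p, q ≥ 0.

Primal max cᵀx s.t. Ax ≤ b, x ≥ 0  →  Dual min bᵀy s.t. Aᵀy ≥ c, y ≥ 0.

Minimize: z = 21y1 + 18y2 + 31y3 + 14y4

Subject to:
  4y1 + 3y2 + 4y3 + y4 ≥ 7
  y1 + 3y2 + 5y3 + 4y4 ≥ 4
  y1, y2, y3, y4 ≥ 0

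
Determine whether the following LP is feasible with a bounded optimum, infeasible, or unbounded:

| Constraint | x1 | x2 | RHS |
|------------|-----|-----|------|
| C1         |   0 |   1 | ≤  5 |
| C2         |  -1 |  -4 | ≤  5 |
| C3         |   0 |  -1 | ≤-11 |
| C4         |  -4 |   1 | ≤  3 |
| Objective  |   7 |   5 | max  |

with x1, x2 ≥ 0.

Infeasible (no feasible solution exists)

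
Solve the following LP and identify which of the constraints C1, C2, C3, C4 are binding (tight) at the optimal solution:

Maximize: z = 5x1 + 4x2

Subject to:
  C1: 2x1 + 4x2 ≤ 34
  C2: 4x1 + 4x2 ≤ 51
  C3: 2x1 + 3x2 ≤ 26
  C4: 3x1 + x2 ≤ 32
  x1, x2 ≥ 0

At x1 = 10, x2 = 2, compute slack b - a·x for each constraint:
  C1: 34 − 28 = 6  (slack)
  C2: 51 − 48 = 3  (slack)
  C3: 26 − 26 = 0  (binding)
  C4: 32 − 32 = 0  (binding)

Optimal: x1 = 10, x2 = 2
Binding: C3, C4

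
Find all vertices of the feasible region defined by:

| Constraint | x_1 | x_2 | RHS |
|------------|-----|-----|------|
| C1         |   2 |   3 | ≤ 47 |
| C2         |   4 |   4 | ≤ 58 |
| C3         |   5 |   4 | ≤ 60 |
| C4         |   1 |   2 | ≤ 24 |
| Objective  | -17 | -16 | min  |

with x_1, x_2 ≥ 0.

(0, 0), (12, 0), (4, 10), (0, 12)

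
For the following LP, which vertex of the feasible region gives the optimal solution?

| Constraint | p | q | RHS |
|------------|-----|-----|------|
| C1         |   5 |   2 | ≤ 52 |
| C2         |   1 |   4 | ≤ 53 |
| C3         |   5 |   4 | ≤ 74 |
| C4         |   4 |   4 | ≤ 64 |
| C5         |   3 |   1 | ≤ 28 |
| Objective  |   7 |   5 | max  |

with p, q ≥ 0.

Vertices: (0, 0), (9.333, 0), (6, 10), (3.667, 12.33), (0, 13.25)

Evaluate the objective at each vertex of the feasible region:
  z(0, 0) = 0
  z(9.333, 0) = 65.33
  z(6, 10) = 92  ←
  z(3.667, 12.33) = 87.33
  z(0, 13.25) = 66.25
The maximum is at p = 6, q = 10.

(6, 10)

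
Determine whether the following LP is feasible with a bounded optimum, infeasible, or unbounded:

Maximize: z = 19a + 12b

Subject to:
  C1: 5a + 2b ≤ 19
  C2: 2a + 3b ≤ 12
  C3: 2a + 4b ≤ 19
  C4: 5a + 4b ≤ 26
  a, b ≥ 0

Feasible with a bounded optimal solution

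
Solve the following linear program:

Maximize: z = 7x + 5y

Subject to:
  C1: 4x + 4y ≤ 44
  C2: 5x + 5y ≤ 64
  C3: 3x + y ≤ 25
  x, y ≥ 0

Evaluate the objective at each vertex of the feasible region:
  z(0, 0) = 0
  z(8.333, 0) = 58.33
  z(7, 4) = 69  ←
  z(0, 11) = 55
The maximum is at x = 7, y = 4.

x = 7, y = 4, z = 69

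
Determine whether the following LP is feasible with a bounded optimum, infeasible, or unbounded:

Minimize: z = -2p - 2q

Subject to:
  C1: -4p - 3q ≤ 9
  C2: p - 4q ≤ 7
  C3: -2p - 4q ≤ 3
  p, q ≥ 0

Unbounded (objective can decrease without bound)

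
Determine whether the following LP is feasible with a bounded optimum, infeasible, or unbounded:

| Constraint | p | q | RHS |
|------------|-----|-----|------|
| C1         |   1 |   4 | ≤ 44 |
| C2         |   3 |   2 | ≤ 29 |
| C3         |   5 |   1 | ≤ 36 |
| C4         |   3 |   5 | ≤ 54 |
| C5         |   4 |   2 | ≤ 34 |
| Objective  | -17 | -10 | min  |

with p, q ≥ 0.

Feasible with a bounded optimal solution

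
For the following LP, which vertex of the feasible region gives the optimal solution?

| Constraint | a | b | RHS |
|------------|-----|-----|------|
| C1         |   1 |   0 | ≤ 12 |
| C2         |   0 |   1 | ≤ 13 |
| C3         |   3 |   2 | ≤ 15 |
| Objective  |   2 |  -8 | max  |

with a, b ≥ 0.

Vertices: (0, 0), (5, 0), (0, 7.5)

Evaluate the objective at each vertex of the feasible region:
  z(0, 0) = 0
  z(5, 0) = 10  ←
  z(0, 7.5) = -60
The maximum is at a = 5, b = 0.

(5, 0)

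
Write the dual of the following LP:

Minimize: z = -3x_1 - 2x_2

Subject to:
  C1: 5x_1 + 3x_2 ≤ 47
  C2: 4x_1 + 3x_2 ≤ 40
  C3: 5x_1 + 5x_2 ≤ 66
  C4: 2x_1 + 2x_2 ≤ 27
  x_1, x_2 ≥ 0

Primal min cᵀx s.t. Ax ≤ b, x ≥ 0  →  Dual max −bᵀy s.t. Aᵀy ≥ −c, y ≥ 0.

Maximize: z = -47y1 - 40y2 - 66y3 - 27y4

Subject to:
  5y1 + 4y2 + 5y3 + 2y4 ≥ 3
  3y1 + 3y2 + 5y3 + 2y4 ≥ 2
  y1, y2, y3, y4 ≥ 0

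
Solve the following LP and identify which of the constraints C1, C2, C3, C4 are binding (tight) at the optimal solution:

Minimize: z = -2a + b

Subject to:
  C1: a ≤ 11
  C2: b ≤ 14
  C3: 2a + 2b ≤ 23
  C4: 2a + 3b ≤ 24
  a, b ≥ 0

At a = 11, b = 0, compute slack b - a·x for each constraint:
  C1: 11 − 11 = 0  (binding)
  C2: 14 − 0 = 14  (slack)
  C3: 23 − 22 = 1  (slack)
  C4: 24 − 22 = 2  (slack)

Optimal: a = 11, b = 0
Binding: C1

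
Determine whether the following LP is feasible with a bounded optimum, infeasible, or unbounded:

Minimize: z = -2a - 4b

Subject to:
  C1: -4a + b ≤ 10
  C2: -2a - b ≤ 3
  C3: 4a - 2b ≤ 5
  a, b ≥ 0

Unbounded (objective can decrease without bound)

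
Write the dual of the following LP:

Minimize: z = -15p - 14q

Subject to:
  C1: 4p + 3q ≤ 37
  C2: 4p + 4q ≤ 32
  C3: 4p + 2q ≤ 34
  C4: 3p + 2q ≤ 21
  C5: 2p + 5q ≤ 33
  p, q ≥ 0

Primal min cᵀx s.t. Ax ≤ b, x ≥ 0  →  Dual max −bᵀy s.t. Aᵀy ≥ −c, y ≥ 0.

Maximize: z = -37y1 - 32y2 - 34y3 - 21y4 - 33y5

Subject to:
  4y1 + 4y2 + 4y3 + 3y4 + 2y5 ≥ 15
  3y1 + 4y2 + 2y3 + 2y4 + 5y5 ≥ 14
  y1, y2, y3, y4, y5 ≥ 0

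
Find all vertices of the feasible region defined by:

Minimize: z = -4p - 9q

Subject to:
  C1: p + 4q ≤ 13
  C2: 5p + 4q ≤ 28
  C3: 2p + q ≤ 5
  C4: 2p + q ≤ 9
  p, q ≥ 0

(0, 0), (2.5, 0), (1, 3), (0, 3.25)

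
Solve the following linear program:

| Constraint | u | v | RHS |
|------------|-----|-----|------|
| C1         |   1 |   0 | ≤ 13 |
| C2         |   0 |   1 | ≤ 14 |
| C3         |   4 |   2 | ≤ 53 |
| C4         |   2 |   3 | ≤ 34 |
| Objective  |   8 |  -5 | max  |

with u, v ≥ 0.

Evaluate the objective at each vertex of the feasible region:
  z(0, 0) = 0
  z(13, 0) = 104  ←
  z(13, 0.5) = 101.5
  z(11.38, 3.75) = 72.25
  z(0, 11.33) = -56.67
The maximum is at u = 13, v = 0.

u = 13, v = 0, z = 104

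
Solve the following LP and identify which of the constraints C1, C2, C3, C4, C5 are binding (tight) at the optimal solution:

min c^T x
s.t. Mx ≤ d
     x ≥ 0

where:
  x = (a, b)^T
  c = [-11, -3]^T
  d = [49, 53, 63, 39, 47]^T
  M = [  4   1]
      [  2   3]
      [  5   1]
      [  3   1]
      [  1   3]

At a = 10, b = 9, compute slack b - a·x for each constraint:
  C1: 49 − 49 = 0  (binding)
  C2: 53 − 47 = 6  (slack)
  C3: 63 − 59 = 4  (slack)
  C4: 39 − 39 = 0  (binding)
  C5: 47 − 37 = 10  (slack)

Optimal: a = 10, b = 9
Binding: C1, C4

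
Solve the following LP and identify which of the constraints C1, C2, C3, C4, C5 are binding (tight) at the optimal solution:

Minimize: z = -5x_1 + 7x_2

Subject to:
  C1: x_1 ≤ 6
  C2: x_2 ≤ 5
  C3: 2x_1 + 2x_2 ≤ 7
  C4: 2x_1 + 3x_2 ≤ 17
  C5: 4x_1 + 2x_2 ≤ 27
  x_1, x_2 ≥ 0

At x_1 = 3.5, x_2 = 0, compute slack b - a·x for each constraint:
  C1: 6 − 3.5 = 2.5  (slack)
  C2: 5 − 0 = 5  (slack)
  C3: 7 − 7 = 0  (binding)
  C4: 17 − 7 = 10  (slack)
  C5: 27 − 14 = 13  (slack)

Optimal: x_1 = 3.5, x_2 = 0
Binding: C3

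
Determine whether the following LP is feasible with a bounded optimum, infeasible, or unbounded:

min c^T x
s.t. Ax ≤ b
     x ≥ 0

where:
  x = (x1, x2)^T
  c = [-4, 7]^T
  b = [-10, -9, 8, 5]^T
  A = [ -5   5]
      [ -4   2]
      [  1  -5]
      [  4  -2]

Infeasible (no feasible solution exists)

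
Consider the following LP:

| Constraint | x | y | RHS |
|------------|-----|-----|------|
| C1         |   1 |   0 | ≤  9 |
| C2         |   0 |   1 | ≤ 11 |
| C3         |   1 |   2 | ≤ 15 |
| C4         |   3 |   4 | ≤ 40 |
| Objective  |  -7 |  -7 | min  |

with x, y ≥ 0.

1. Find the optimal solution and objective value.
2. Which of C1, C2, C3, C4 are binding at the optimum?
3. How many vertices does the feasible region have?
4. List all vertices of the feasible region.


1. x = 9, y = 3, z = -84
2. C1, C3
3. 4
4. (0, 0), (9, 0), (9, 3), (0, 7.5)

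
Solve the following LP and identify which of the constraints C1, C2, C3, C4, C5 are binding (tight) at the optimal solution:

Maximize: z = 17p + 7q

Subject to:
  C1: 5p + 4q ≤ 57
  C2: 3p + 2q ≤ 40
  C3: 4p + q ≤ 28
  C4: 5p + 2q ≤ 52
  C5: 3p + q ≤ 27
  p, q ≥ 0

At p = 5, q = 8, compute slack b - a·x for each constraint:
  C1: 57 − 57 = 0  (binding)
  C2: 40 − 31 = 9  (slack)
  C3: 28 − 28 = 0  (binding)
  C4: 52 − 41 = 11  (slack)
  C5: 27 − 23 = 4  (slack)

Optimal: p = 5, q = 8
Binding: C1, C3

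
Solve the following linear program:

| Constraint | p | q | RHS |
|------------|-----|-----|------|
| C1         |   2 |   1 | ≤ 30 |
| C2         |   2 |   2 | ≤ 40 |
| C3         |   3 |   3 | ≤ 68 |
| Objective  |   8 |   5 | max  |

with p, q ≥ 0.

Evaluate the objective at each vertex of the feasible region:
  z(0, 0) = 0
  z(15, 0) = 120
  z(10, 10) = 130  ←
  z(0, 20) = 100
The maximum is at p = 10, q = 10.

p = 10, q = 10, z = 130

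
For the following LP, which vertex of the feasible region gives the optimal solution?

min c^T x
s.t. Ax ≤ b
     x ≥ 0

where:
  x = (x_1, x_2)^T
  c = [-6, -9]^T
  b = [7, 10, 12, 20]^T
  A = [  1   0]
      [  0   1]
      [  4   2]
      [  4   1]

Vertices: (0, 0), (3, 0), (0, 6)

Evaluate the objective at each vertex of the feasible region:
  z(0, 0) = 0
  z(3, 0) = -18
  z(0, 6) = -54  ←
The minimum is at x_1 = 0, x_2 = 6.

(0, 6)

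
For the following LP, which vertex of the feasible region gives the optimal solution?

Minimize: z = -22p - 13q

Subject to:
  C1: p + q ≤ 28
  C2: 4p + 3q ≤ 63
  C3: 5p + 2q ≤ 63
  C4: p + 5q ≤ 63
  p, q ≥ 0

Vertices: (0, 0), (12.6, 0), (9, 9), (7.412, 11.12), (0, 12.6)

Evaluate the objective at each vertex of the feasible region:
  z(0, 0) = 0
  z(12.6, 0) = -277.2
  z(9, 9) = -315  ←
  z(7.412, 11.12) = -307.6
  z(0, 12.6) = -163.8
The minimum is at p = 9, q = 9.

(9, 9)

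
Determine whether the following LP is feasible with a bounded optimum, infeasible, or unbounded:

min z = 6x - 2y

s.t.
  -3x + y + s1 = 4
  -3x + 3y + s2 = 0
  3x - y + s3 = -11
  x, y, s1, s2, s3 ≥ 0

Infeasible (no feasible solution exists)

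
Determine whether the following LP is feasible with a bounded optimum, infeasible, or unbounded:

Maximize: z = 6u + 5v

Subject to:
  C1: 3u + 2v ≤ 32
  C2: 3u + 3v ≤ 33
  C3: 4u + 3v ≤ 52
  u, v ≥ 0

Feasible with a bounded optimal solution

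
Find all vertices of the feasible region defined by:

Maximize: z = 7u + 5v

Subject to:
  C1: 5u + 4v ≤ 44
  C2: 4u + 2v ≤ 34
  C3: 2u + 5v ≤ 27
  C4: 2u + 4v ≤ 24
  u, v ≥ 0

(0, 0), (8.5, 0), (8, 1), (6.667, 2.667), (6, 3), (0, 5.4)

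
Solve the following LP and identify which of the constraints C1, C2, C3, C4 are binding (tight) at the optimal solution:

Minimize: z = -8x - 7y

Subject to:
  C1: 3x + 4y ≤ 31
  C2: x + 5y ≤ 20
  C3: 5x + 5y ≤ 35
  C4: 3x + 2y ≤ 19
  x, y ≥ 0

At x = 5, y = 2, compute slack b - a·x for each constraint:
  C1: 31 − 23 = 8  (slack)
  C2: 20 − 15 = 5  (slack)
  C3: 35 − 35 = 0  (binding)
  C4: 19 − 19 = 0  (binding)

Optimal: x = 5, y = 2
Binding: C3, C4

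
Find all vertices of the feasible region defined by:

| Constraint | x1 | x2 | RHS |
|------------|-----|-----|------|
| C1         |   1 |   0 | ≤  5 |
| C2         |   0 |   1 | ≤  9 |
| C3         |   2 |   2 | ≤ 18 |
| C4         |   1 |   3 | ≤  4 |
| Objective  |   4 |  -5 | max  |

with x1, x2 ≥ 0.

(0, 0), (4, 0), (0, 1.333)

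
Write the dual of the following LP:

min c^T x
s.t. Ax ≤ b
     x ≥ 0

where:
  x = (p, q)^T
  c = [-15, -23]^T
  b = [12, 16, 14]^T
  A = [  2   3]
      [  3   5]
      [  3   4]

Primal min cᵀx s.t. Ax ≤ b, x ≥ 0  →  Dual max −bᵀy s.t. Aᵀy ≥ −c, y ≥ 0.

Maximize: z = -12y1 - 16y2 - 14y3

Subject to:
  2y1 + 3y2 + 3y3 ≥ 15
  3y1 + 5y2 + 4y3 ≥ 23
  y1, y2, y3 ≥ 0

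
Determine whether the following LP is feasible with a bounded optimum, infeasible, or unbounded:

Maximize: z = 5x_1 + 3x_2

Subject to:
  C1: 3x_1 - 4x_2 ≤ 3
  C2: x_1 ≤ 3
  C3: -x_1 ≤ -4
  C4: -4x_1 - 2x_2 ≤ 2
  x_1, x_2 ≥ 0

Infeasible (no feasible solution exists)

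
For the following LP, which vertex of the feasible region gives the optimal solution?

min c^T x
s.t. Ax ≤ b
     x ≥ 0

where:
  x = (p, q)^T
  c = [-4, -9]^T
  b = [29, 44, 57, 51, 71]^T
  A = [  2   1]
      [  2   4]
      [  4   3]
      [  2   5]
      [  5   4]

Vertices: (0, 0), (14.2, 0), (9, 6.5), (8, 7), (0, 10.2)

Evaluate the objective at each vertex of the feasible region:
  z(0, 0) = 0
  z(14.2, 0) = -56.8
  z(9, 6.5) = -94.5
  z(8, 7) = -95  ←
  z(0, 10.2) = -91.8
The minimum is at p = 8, q = 7.

(8, 7)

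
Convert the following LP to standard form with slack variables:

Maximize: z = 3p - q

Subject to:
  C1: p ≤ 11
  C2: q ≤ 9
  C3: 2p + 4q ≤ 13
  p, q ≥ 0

max z = 3p - q

s.t.
  p + s1 = 11
  q + s2 = 9
  2p + 4q + s3 = 13
  p, q, s1, s2, s3 ≥ 0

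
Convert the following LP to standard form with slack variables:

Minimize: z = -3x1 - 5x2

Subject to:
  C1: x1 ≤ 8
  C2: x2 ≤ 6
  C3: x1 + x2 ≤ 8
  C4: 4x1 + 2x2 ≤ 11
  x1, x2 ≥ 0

min z = -3x1 - 5x2

s.t.
  x1 + s1 = 8
  x2 + s2 = 6
  x1 + x2 + s3 = 8
  4x1 + 2x2 + s4 = 11
  x1, x2, s1, s2, s3, s4 ≥ 0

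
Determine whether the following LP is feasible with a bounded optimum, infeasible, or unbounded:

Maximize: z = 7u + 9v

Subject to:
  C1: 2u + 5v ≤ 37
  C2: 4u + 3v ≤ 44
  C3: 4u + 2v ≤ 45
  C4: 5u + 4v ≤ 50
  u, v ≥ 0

Feasible with a bounded optimal solution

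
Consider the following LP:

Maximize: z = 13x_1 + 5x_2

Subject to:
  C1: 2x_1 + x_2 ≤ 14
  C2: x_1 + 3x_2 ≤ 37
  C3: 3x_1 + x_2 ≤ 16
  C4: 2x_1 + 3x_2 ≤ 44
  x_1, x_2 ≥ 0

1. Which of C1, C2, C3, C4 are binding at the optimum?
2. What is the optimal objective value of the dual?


1. C1, C3
2. 76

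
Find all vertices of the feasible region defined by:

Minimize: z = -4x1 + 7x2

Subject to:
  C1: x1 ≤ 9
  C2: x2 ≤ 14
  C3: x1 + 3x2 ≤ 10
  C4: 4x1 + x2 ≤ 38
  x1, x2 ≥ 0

(0, 0), (9, 0), (9, 0.3333), (0, 3.333)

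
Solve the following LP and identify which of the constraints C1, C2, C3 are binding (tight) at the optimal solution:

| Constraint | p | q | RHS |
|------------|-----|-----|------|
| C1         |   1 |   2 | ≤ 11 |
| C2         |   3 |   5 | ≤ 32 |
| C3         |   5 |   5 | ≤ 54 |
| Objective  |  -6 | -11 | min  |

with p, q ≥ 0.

At p = 9, q = 1, compute slack b - a·x for each constraint:
  C1: 11 − 11 = 0  (binding)
  C2: 32 − 32 = 0  (binding)
  C3: 54 − 50 = 4  (slack)

Optimal: p = 9, q = 1
Binding: C1, C2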